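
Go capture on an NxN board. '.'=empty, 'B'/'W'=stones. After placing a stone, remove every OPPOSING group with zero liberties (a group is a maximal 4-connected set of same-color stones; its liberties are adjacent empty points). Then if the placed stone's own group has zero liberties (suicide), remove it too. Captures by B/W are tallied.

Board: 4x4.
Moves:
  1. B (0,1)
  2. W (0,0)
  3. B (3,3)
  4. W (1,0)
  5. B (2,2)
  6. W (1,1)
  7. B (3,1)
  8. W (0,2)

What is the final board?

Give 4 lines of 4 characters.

Move 1: B@(0,1) -> caps B=0 W=0
Move 2: W@(0,0) -> caps B=0 W=0
Move 3: B@(3,3) -> caps B=0 W=0
Move 4: W@(1,0) -> caps B=0 W=0
Move 5: B@(2,2) -> caps B=0 W=0
Move 6: W@(1,1) -> caps B=0 W=0
Move 7: B@(3,1) -> caps B=0 W=0
Move 8: W@(0,2) -> caps B=0 W=1

Answer: W.W.
WW..
..B.
.B.B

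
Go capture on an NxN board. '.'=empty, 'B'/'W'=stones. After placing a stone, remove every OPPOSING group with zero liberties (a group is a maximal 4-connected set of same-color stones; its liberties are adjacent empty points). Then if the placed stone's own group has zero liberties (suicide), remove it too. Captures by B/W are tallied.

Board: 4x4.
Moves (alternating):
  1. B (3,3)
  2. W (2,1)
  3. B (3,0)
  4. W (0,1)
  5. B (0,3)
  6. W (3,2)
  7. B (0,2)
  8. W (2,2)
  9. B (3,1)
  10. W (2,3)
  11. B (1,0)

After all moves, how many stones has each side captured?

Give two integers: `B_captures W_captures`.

Answer: 0 1

Derivation:
Move 1: B@(3,3) -> caps B=0 W=0
Move 2: W@(2,1) -> caps B=0 W=0
Move 3: B@(3,0) -> caps B=0 W=0
Move 4: W@(0,1) -> caps B=0 W=0
Move 5: B@(0,3) -> caps B=0 W=0
Move 6: W@(3,2) -> caps B=0 W=0
Move 7: B@(0,2) -> caps B=0 W=0
Move 8: W@(2,2) -> caps B=0 W=0
Move 9: B@(3,1) -> caps B=0 W=0
Move 10: W@(2,3) -> caps B=0 W=1
Move 11: B@(1,0) -> caps B=0 W=1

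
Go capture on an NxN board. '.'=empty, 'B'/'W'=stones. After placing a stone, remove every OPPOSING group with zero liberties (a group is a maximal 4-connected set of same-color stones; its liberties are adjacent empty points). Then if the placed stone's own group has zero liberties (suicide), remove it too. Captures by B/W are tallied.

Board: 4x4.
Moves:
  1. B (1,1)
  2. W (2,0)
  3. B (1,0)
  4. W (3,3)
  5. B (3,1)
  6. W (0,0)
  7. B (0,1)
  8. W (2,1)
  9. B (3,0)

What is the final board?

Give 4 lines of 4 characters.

Move 1: B@(1,1) -> caps B=0 W=0
Move 2: W@(2,0) -> caps B=0 W=0
Move 3: B@(1,0) -> caps B=0 W=0
Move 4: W@(3,3) -> caps B=0 W=0
Move 5: B@(3,1) -> caps B=0 W=0
Move 6: W@(0,0) -> caps B=0 W=0
Move 7: B@(0,1) -> caps B=1 W=0
Move 8: W@(2,1) -> caps B=1 W=0
Move 9: B@(3,0) -> caps B=1 W=0

Answer: .B..
BB..
WW..
BB.W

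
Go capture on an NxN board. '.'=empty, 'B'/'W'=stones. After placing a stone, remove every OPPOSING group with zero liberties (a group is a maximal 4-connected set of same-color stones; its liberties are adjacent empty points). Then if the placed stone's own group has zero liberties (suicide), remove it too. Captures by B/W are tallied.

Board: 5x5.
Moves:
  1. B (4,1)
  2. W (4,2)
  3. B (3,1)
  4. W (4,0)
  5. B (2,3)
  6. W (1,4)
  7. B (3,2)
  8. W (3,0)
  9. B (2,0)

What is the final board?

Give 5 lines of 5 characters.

Answer: .....
....W
B..B.
.BB..
.BW..

Derivation:
Move 1: B@(4,1) -> caps B=0 W=0
Move 2: W@(4,2) -> caps B=0 W=0
Move 3: B@(3,1) -> caps B=0 W=0
Move 4: W@(4,0) -> caps B=0 W=0
Move 5: B@(2,3) -> caps B=0 W=0
Move 6: W@(1,4) -> caps B=0 W=0
Move 7: B@(3,2) -> caps B=0 W=0
Move 8: W@(3,0) -> caps B=0 W=0
Move 9: B@(2,0) -> caps B=2 W=0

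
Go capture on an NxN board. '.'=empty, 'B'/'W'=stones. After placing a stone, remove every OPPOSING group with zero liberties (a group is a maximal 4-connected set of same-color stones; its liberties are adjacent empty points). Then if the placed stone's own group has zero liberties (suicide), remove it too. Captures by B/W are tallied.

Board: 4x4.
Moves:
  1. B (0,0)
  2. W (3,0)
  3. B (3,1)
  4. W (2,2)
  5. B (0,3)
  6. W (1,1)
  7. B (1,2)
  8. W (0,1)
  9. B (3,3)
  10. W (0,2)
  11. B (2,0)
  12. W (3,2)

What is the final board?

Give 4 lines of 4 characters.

Answer: BWWB
.WB.
B.W.
.BWB

Derivation:
Move 1: B@(0,0) -> caps B=0 W=0
Move 2: W@(3,0) -> caps B=0 W=0
Move 3: B@(3,1) -> caps B=0 W=0
Move 4: W@(2,2) -> caps B=0 W=0
Move 5: B@(0,3) -> caps B=0 W=0
Move 6: W@(1,1) -> caps B=0 W=0
Move 7: B@(1,2) -> caps B=0 W=0
Move 8: W@(0,1) -> caps B=0 W=0
Move 9: B@(3,3) -> caps B=0 W=0
Move 10: W@(0,2) -> caps B=0 W=0
Move 11: B@(2,0) -> caps B=1 W=0
Move 12: W@(3,2) -> caps B=1 W=0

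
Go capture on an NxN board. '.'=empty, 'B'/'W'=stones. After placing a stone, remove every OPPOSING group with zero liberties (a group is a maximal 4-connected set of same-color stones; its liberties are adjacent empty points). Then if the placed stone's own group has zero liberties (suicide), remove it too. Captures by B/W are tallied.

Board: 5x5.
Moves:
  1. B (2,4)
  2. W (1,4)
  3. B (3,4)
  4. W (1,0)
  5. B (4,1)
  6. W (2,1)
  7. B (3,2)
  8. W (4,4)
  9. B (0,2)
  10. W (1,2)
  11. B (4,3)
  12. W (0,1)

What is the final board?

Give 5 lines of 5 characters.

Answer: .WB..
W.W.W
.W..B
..B.B
.B.B.

Derivation:
Move 1: B@(2,4) -> caps B=0 W=0
Move 2: W@(1,4) -> caps B=0 W=0
Move 3: B@(3,4) -> caps B=0 W=0
Move 4: W@(1,0) -> caps B=0 W=0
Move 5: B@(4,1) -> caps B=0 W=0
Move 6: W@(2,1) -> caps B=0 W=0
Move 7: B@(3,2) -> caps B=0 W=0
Move 8: W@(4,4) -> caps B=0 W=0
Move 9: B@(0,2) -> caps B=0 W=0
Move 10: W@(1,2) -> caps B=0 W=0
Move 11: B@(4,3) -> caps B=1 W=0
Move 12: W@(0,1) -> caps B=1 W=0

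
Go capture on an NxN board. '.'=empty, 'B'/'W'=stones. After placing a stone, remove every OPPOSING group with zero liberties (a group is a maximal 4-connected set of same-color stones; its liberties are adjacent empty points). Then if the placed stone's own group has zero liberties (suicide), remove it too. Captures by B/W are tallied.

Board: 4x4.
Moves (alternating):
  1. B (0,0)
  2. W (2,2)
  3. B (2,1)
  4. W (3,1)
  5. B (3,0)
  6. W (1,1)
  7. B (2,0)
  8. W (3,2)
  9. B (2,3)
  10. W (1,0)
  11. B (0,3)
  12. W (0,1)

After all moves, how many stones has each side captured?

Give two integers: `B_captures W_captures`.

Move 1: B@(0,0) -> caps B=0 W=0
Move 2: W@(2,2) -> caps B=0 W=0
Move 3: B@(2,1) -> caps B=0 W=0
Move 4: W@(3,1) -> caps B=0 W=0
Move 5: B@(3,0) -> caps B=0 W=0
Move 6: W@(1,1) -> caps B=0 W=0
Move 7: B@(2,0) -> caps B=0 W=0
Move 8: W@(3,2) -> caps B=0 W=0
Move 9: B@(2,3) -> caps B=0 W=0
Move 10: W@(1,0) -> caps B=0 W=3
Move 11: B@(0,3) -> caps B=0 W=3
Move 12: W@(0,1) -> caps B=0 W=4

Answer: 0 4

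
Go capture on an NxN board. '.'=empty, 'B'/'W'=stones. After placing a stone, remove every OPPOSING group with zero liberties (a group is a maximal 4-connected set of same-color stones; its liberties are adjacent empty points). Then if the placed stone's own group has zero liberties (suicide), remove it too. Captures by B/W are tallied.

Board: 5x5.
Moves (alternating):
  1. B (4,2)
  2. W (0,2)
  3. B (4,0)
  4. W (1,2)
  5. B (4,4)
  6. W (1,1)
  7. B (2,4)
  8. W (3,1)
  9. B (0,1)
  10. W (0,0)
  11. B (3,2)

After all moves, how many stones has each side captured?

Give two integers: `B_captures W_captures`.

Move 1: B@(4,2) -> caps B=0 W=0
Move 2: W@(0,2) -> caps B=0 W=0
Move 3: B@(4,0) -> caps B=0 W=0
Move 4: W@(1,2) -> caps B=0 W=0
Move 5: B@(4,4) -> caps B=0 W=0
Move 6: W@(1,1) -> caps B=0 W=0
Move 7: B@(2,4) -> caps B=0 W=0
Move 8: W@(3,1) -> caps B=0 W=0
Move 9: B@(0,1) -> caps B=0 W=0
Move 10: W@(0,0) -> caps B=0 W=1
Move 11: B@(3,2) -> caps B=0 W=1

Answer: 0 1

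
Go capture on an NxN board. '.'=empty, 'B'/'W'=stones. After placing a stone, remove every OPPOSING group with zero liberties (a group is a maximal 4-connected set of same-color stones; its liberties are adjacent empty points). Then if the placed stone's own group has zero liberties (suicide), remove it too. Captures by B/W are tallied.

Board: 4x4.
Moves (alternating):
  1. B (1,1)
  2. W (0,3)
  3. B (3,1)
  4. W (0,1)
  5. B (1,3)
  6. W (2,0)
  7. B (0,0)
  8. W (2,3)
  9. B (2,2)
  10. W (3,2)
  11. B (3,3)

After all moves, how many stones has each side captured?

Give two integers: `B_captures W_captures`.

Answer: 2 0

Derivation:
Move 1: B@(1,1) -> caps B=0 W=0
Move 2: W@(0,3) -> caps B=0 W=0
Move 3: B@(3,1) -> caps B=0 W=0
Move 4: W@(0,1) -> caps B=0 W=0
Move 5: B@(1,3) -> caps B=0 W=0
Move 6: W@(2,0) -> caps B=0 W=0
Move 7: B@(0,0) -> caps B=0 W=0
Move 8: W@(2,3) -> caps B=0 W=0
Move 9: B@(2,2) -> caps B=0 W=0
Move 10: W@(3,2) -> caps B=0 W=0
Move 11: B@(3,3) -> caps B=2 W=0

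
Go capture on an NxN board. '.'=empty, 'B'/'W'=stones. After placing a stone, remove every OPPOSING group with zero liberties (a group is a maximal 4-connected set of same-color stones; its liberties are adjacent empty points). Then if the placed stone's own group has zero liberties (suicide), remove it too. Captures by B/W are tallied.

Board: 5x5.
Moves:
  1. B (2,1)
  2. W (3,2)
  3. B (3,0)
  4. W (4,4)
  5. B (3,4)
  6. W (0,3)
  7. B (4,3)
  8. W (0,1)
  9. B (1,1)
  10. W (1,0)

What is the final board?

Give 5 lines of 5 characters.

Move 1: B@(2,1) -> caps B=0 W=0
Move 2: W@(3,2) -> caps B=0 W=0
Move 3: B@(3,0) -> caps B=0 W=0
Move 4: W@(4,4) -> caps B=0 W=0
Move 5: B@(3,4) -> caps B=0 W=0
Move 6: W@(0,3) -> caps B=0 W=0
Move 7: B@(4,3) -> caps B=1 W=0
Move 8: W@(0,1) -> caps B=1 W=0
Move 9: B@(1,1) -> caps B=1 W=0
Move 10: W@(1,0) -> caps B=1 W=0

Answer: .W.W.
WB...
.B...
B.W.B
...B.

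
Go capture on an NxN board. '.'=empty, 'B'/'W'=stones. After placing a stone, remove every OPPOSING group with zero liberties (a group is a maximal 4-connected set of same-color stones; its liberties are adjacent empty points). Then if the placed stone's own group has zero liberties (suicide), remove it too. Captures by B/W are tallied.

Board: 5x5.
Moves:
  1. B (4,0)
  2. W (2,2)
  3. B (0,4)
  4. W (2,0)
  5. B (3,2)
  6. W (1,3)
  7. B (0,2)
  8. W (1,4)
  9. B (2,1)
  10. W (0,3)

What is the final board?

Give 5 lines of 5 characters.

Move 1: B@(4,0) -> caps B=0 W=0
Move 2: W@(2,2) -> caps B=0 W=0
Move 3: B@(0,4) -> caps B=0 W=0
Move 4: W@(2,0) -> caps B=0 W=0
Move 5: B@(3,2) -> caps B=0 W=0
Move 6: W@(1,3) -> caps B=0 W=0
Move 7: B@(0,2) -> caps B=0 W=0
Move 8: W@(1,4) -> caps B=0 W=0
Move 9: B@(2,1) -> caps B=0 W=0
Move 10: W@(0,3) -> caps B=0 W=1

Answer: ..BW.
...WW
WBW..
..B..
B....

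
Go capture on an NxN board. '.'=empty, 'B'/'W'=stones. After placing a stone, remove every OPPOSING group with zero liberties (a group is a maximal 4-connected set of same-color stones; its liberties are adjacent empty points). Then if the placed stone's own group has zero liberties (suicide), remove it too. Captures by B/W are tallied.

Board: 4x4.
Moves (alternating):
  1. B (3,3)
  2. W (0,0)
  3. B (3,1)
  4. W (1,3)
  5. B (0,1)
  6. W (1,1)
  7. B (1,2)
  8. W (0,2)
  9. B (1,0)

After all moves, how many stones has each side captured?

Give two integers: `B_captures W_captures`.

Answer: 0 1

Derivation:
Move 1: B@(3,3) -> caps B=0 W=0
Move 2: W@(0,0) -> caps B=0 W=0
Move 3: B@(3,1) -> caps B=0 W=0
Move 4: W@(1,3) -> caps B=0 W=0
Move 5: B@(0,1) -> caps B=0 W=0
Move 6: W@(1,1) -> caps B=0 W=0
Move 7: B@(1,2) -> caps B=0 W=0
Move 8: W@(0,2) -> caps B=0 W=1
Move 9: B@(1,0) -> caps B=0 W=1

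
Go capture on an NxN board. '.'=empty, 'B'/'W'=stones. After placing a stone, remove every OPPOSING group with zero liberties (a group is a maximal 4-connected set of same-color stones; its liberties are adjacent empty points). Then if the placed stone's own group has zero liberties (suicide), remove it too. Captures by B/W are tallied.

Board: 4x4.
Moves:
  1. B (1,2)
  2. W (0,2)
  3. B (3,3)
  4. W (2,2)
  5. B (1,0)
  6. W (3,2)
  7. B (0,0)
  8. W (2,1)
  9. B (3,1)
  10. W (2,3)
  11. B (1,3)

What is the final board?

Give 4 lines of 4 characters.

Move 1: B@(1,2) -> caps B=0 W=0
Move 2: W@(0,2) -> caps B=0 W=0
Move 3: B@(3,3) -> caps B=0 W=0
Move 4: W@(2,2) -> caps B=0 W=0
Move 5: B@(1,0) -> caps B=0 W=0
Move 6: W@(3,2) -> caps B=0 W=0
Move 7: B@(0,0) -> caps B=0 W=0
Move 8: W@(2,1) -> caps B=0 W=0
Move 9: B@(3,1) -> caps B=0 W=0
Move 10: W@(2,3) -> caps B=0 W=1
Move 11: B@(1,3) -> caps B=0 W=1

Answer: B.W.
B.BB
.WWW
.BW.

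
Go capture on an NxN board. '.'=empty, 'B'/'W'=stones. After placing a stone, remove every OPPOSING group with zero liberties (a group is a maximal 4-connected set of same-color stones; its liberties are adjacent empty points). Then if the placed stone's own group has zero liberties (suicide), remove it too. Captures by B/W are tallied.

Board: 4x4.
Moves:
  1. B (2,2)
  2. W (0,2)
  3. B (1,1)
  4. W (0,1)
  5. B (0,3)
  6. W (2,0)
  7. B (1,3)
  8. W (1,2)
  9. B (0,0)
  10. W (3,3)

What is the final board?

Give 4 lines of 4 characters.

Answer: B..B
.B.B
W.B.
...W

Derivation:
Move 1: B@(2,2) -> caps B=0 W=0
Move 2: W@(0,2) -> caps B=0 W=0
Move 3: B@(1,1) -> caps B=0 W=0
Move 4: W@(0,1) -> caps B=0 W=0
Move 5: B@(0,3) -> caps B=0 W=0
Move 6: W@(2,0) -> caps B=0 W=0
Move 7: B@(1,3) -> caps B=0 W=0
Move 8: W@(1,2) -> caps B=0 W=0
Move 9: B@(0,0) -> caps B=3 W=0
Move 10: W@(3,3) -> caps B=3 W=0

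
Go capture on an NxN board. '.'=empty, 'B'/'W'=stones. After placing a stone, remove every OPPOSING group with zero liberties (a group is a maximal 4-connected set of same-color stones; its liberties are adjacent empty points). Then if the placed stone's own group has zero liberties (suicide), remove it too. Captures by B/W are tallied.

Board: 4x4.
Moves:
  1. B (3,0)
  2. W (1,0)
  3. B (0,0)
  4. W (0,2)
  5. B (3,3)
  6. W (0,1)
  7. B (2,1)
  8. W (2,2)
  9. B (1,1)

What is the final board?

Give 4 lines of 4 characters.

Move 1: B@(3,0) -> caps B=0 W=0
Move 2: W@(1,0) -> caps B=0 W=0
Move 3: B@(0,0) -> caps B=0 W=0
Move 4: W@(0,2) -> caps B=0 W=0
Move 5: B@(3,3) -> caps B=0 W=0
Move 6: W@(0,1) -> caps B=0 W=1
Move 7: B@(2,1) -> caps B=0 W=1
Move 8: W@(2,2) -> caps B=0 W=1
Move 9: B@(1,1) -> caps B=0 W=1

Answer: .WW.
WB..
.BW.
B..B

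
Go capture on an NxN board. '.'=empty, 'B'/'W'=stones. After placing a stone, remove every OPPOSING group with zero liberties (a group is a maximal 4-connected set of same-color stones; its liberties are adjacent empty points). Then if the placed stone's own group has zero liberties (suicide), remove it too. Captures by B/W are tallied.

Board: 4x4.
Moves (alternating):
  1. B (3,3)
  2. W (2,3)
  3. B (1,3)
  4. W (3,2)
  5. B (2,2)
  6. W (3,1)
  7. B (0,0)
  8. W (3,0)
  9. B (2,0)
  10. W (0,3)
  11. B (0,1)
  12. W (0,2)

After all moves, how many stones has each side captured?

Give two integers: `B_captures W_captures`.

Move 1: B@(3,3) -> caps B=0 W=0
Move 2: W@(2,3) -> caps B=0 W=0
Move 3: B@(1,3) -> caps B=0 W=0
Move 4: W@(3,2) -> caps B=0 W=1
Move 5: B@(2,2) -> caps B=0 W=1
Move 6: W@(3,1) -> caps B=0 W=1
Move 7: B@(0,0) -> caps B=0 W=1
Move 8: W@(3,0) -> caps B=0 W=1
Move 9: B@(2,0) -> caps B=0 W=1
Move 10: W@(0,3) -> caps B=0 W=1
Move 11: B@(0,1) -> caps B=0 W=1
Move 12: W@(0,2) -> caps B=0 W=1

Answer: 0 1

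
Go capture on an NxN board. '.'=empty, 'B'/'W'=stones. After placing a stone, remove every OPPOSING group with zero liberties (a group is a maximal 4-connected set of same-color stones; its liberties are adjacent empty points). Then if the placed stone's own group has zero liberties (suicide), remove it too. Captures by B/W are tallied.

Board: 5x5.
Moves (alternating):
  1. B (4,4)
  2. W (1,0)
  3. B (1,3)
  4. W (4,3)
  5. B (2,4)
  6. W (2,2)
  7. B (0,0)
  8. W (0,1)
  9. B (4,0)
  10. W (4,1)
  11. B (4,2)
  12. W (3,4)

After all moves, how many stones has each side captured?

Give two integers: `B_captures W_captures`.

Answer: 0 2

Derivation:
Move 1: B@(4,4) -> caps B=0 W=0
Move 2: W@(1,0) -> caps B=0 W=0
Move 3: B@(1,3) -> caps B=0 W=0
Move 4: W@(4,3) -> caps B=0 W=0
Move 5: B@(2,4) -> caps B=0 W=0
Move 6: W@(2,2) -> caps B=0 W=0
Move 7: B@(0,0) -> caps B=0 W=0
Move 8: W@(0,1) -> caps B=0 W=1
Move 9: B@(4,0) -> caps B=0 W=1
Move 10: W@(4,1) -> caps B=0 W=1
Move 11: B@(4,2) -> caps B=0 W=1
Move 12: W@(3,4) -> caps B=0 W=2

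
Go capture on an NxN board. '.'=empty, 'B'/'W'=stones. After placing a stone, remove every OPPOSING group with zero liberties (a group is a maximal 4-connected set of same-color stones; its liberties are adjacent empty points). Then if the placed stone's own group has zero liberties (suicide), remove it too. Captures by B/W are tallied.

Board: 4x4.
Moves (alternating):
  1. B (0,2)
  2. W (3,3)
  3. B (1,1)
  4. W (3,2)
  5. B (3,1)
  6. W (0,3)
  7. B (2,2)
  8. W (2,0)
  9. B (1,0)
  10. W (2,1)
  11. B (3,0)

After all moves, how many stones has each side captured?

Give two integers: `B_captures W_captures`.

Move 1: B@(0,2) -> caps B=0 W=0
Move 2: W@(3,3) -> caps B=0 W=0
Move 3: B@(1,1) -> caps B=0 W=0
Move 4: W@(3,2) -> caps B=0 W=0
Move 5: B@(3,1) -> caps B=0 W=0
Move 6: W@(0,3) -> caps B=0 W=0
Move 7: B@(2,2) -> caps B=0 W=0
Move 8: W@(2,0) -> caps B=0 W=0
Move 9: B@(1,0) -> caps B=0 W=0
Move 10: W@(2,1) -> caps B=0 W=0
Move 11: B@(3,0) -> caps B=2 W=0

Answer: 2 0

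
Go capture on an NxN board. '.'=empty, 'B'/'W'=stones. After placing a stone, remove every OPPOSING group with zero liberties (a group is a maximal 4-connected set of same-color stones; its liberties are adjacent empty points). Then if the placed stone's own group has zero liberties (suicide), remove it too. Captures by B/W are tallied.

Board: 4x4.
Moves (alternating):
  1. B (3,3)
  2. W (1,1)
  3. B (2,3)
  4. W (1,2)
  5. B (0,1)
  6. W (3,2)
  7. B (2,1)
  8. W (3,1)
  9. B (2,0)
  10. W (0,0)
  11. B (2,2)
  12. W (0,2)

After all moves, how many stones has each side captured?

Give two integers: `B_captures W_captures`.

Move 1: B@(3,3) -> caps B=0 W=0
Move 2: W@(1,1) -> caps B=0 W=0
Move 3: B@(2,3) -> caps B=0 W=0
Move 4: W@(1,2) -> caps B=0 W=0
Move 5: B@(0,1) -> caps B=0 W=0
Move 6: W@(3,2) -> caps B=0 W=0
Move 7: B@(2,1) -> caps B=0 W=0
Move 8: W@(3,1) -> caps B=0 W=0
Move 9: B@(2,0) -> caps B=0 W=0
Move 10: W@(0,0) -> caps B=0 W=0
Move 11: B@(2,2) -> caps B=0 W=0
Move 12: W@(0,2) -> caps B=0 W=1

Answer: 0 1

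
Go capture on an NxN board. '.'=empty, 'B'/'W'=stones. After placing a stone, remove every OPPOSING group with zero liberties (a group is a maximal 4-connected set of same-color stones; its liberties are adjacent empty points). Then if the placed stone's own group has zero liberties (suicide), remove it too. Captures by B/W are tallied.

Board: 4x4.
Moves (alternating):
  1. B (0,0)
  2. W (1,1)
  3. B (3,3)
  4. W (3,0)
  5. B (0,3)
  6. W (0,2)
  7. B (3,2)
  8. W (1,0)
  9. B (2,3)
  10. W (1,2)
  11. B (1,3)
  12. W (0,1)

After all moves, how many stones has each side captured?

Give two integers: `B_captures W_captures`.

Answer: 0 1

Derivation:
Move 1: B@(0,0) -> caps B=0 W=0
Move 2: W@(1,1) -> caps B=0 W=0
Move 3: B@(3,3) -> caps B=0 W=0
Move 4: W@(3,0) -> caps B=0 W=0
Move 5: B@(0,3) -> caps B=0 W=0
Move 6: W@(0,2) -> caps B=0 W=0
Move 7: B@(3,2) -> caps B=0 W=0
Move 8: W@(1,0) -> caps B=0 W=0
Move 9: B@(2,3) -> caps B=0 W=0
Move 10: W@(1,2) -> caps B=0 W=0
Move 11: B@(1,3) -> caps B=0 W=0
Move 12: W@(0,1) -> caps B=0 W=1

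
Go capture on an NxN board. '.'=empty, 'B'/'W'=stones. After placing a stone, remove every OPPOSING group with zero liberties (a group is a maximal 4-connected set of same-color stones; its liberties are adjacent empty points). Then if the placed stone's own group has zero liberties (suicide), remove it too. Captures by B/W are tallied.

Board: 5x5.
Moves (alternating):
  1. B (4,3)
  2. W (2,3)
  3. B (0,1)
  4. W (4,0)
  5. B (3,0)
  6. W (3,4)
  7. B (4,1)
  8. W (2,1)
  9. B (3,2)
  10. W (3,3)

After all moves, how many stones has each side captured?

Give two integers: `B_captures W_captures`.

Move 1: B@(4,3) -> caps B=0 W=0
Move 2: W@(2,3) -> caps B=0 W=0
Move 3: B@(0,1) -> caps B=0 W=0
Move 4: W@(4,0) -> caps B=0 W=0
Move 5: B@(3,0) -> caps B=0 W=0
Move 6: W@(3,4) -> caps B=0 W=0
Move 7: B@(4,1) -> caps B=1 W=0
Move 8: W@(2,1) -> caps B=1 W=0
Move 9: B@(3,2) -> caps B=1 W=0
Move 10: W@(3,3) -> caps B=1 W=0

Answer: 1 0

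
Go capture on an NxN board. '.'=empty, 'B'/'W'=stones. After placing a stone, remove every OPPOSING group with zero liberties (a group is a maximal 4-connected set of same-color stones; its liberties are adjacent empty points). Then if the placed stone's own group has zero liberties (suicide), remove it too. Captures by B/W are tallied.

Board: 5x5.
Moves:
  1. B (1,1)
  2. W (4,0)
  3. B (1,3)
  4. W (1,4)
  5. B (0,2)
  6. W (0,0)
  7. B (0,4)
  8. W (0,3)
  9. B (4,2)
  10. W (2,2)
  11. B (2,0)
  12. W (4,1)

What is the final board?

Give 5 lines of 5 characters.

Move 1: B@(1,1) -> caps B=0 W=0
Move 2: W@(4,0) -> caps B=0 W=0
Move 3: B@(1,3) -> caps B=0 W=0
Move 4: W@(1,4) -> caps B=0 W=0
Move 5: B@(0,2) -> caps B=0 W=0
Move 6: W@(0,0) -> caps B=0 W=0
Move 7: B@(0,4) -> caps B=0 W=0
Move 8: W@(0,3) -> caps B=0 W=1
Move 9: B@(4,2) -> caps B=0 W=1
Move 10: W@(2,2) -> caps B=0 W=1
Move 11: B@(2,0) -> caps B=0 W=1
Move 12: W@(4,1) -> caps B=0 W=1

Answer: W.BW.
.B.BW
B.W..
.....
WWB..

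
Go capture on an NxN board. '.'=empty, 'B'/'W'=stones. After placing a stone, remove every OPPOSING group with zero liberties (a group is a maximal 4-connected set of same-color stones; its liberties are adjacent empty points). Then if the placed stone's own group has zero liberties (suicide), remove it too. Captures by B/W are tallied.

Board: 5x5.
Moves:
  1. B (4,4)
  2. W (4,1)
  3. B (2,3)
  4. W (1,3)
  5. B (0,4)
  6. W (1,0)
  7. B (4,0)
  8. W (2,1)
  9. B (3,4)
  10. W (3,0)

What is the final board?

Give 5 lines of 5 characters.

Move 1: B@(4,4) -> caps B=0 W=0
Move 2: W@(4,1) -> caps B=0 W=0
Move 3: B@(2,3) -> caps B=0 W=0
Move 4: W@(1,3) -> caps B=0 W=0
Move 5: B@(0,4) -> caps B=0 W=0
Move 6: W@(1,0) -> caps B=0 W=0
Move 7: B@(4,0) -> caps B=0 W=0
Move 8: W@(2,1) -> caps B=0 W=0
Move 9: B@(3,4) -> caps B=0 W=0
Move 10: W@(3,0) -> caps B=0 W=1

Answer: ....B
W..W.
.W.B.
W...B
.W..B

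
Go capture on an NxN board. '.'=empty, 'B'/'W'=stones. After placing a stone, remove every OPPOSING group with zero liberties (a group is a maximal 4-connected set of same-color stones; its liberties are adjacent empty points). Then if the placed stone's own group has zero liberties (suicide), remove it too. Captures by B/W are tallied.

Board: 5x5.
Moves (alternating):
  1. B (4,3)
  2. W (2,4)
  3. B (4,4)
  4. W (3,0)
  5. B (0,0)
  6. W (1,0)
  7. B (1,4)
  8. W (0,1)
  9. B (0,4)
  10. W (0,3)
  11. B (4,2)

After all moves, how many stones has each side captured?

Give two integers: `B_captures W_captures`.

Answer: 0 1

Derivation:
Move 1: B@(4,3) -> caps B=0 W=0
Move 2: W@(2,4) -> caps B=0 W=0
Move 3: B@(4,4) -> caps B=0 W=0
Move 4: W@(3,0) -> caps B=0 W=0
Move 5: B@(0,0) -> caps B=0 W=0
Move 6: W@(1,0) -> caps B=0 W=0
Move 7: B@(1,4) -> caps B=0 W=0
Move 8: W@(0,1) -> caps B=0 W=1
Move 9: B@(0,4) -> caps B=0 W=1
Move 10: W@(0,3) -> caps B=0 W=1
Move 11: B@(4,2) -> caps B=0 W=1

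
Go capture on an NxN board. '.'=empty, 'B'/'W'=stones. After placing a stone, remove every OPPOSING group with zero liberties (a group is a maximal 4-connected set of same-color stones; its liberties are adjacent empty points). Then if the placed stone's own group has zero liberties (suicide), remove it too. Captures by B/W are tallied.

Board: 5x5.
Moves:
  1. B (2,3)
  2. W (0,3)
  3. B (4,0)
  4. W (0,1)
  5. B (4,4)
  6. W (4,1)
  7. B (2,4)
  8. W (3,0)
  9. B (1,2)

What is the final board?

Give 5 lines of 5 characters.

Answer: .W.W.
..B..
...BB
W....
.W..B

Derivation:
Move 1: B@(2,3) -> caps B=0 W=0
Move 2: W@(0,3) -> caps B=0 W=0
Move 3: B@(4,0) -> caps B=0 W=0
Move 4: W@(0,1) -> caps B=0 W=0
Move 5: B@(4,4) -> caps B=0 W=0
Move 6: W@(4,1) -> caps B=0 W=0
Move 7: B@(2,4) -> caps B=0 W=0
Move 8: W@(3,0) -> caps B=0 W=1
Move 9: B@(1,2) -> caps B=0 W=1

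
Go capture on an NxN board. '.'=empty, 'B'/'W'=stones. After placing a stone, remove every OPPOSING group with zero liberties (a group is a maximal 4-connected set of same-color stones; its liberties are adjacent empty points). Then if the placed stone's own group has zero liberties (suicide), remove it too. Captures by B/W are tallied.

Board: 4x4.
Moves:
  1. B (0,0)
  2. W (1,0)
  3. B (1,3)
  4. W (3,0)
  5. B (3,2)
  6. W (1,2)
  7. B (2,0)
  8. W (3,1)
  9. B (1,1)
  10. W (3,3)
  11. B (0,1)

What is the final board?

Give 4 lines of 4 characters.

Answer: BB..
.BWB
B...
WWBW

Derivation:
Move 1: B@(0,0) -> caps B=0 W=0
Move 2: W@(1,0) -> caps B=0 W=0
Move 3: B@(1,3) -> caps B=0 W=0
Move 4: W@(3,0) -> caps B=0 W=0
Move 5: B@(3,2) -> caps B=0 W=0
Move 6: W@(1,2) -> caps B=0 W=0
Move 7: B@(2,0) -> caps B=0 W=0
Move 8: W@(3,1) -> caps B=0 W=0
Move 9: B@(1,1) -> caps B=1 W=0
Move 10: W@(3,3) -> caps B=1 W=0
Move 11: B@(0,1) -> caps B=1 W=0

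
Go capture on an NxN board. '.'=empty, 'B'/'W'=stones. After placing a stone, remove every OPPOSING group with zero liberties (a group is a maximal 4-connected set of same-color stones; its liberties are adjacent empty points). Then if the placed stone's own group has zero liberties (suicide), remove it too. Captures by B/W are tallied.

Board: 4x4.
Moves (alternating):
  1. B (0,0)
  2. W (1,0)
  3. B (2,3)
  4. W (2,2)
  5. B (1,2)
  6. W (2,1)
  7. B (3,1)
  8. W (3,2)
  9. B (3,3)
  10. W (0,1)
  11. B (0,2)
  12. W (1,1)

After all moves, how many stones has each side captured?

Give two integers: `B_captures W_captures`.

Move 1: B@(0,0) -> caps B=0 W=0
Move 2: W@(1,0) -> caps B=0 W=0
Move 3: B@(2,3) -> caps B=0 W=0
Move 4: W@(2,2) -> caps B=0 W=0
Move 5: B@(1,2) -> caps B=0 W=0
Move 6: W@(2,1) -> caps B=0 W=0
Move 7: B@(3,1) -> caps B=0 W=0
Move 8: W@(3,2) -> caps B=0 W=0
Move 9: B@(3,3) -> caps B=0 W=0
Move 10: W@(0,1) -> caps B=0 W=1
Move 11: B@(0,2) -> caps B=0 W=1
Move 12: W@(1,1) -> caps B=0 W=1

Answer: 0 1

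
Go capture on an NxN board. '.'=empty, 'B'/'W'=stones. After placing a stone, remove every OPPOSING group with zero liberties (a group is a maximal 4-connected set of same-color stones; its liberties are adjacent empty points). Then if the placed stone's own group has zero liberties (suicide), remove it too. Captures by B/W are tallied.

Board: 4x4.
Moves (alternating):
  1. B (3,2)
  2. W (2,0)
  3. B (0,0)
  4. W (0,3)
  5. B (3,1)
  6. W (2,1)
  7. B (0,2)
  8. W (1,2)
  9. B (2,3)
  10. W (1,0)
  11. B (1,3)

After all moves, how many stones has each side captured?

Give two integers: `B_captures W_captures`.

Move 1: B@(3,2) -> caps B=0 W=0
Move 2: W@(2,0) -> caps B=0 W=0
Move 3: B@(0,0) -> caps B=0 W=0
Move 4: W@(0,3) -> caps B=0 W=0
Move 5: B@(3,1) -> caps B=0 W=0
Move 6: W@(2,1) -> caps B=0 W=0
Move 7: B@(0,2) -> caps B=0 W=0
Move 8: W@(1,2) -> caps B=0 W=0
Move 9: B@(2,3) -> caps B=0 W=0
Move 10: W@(1,0) -> caps B=0 W=0
Move 11: B@(1,3) -> caps B=1 W=0

Answer: 1 0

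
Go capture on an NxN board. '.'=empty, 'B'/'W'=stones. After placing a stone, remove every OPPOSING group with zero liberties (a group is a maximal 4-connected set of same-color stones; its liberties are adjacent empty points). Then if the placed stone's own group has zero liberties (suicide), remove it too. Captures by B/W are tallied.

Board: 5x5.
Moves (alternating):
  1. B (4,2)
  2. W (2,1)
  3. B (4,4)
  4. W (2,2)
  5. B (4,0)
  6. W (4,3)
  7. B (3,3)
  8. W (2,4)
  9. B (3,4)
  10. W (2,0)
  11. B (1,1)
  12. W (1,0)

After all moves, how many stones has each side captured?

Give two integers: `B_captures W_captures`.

Move 1: B@(4,2) -> caps B=0 W=0
Move 2: W@(2,1) -> caps B=0 W=0
Move 3: B@(4,4) -> caps B=0 W=0
Move 4: W@(2,2) -> caps B=0 W=0
Move 5: B@(4,0) -> caps B=0 W=0
Move 6: W@(4,3) -> caps B=0 W=0
Move 7: B@(3,3) -> caps B=1 W=0
Move 8: W@(2,4) -> caps B=1 W=0
Move 9: B@(3,4) -> caps B=1 W=0
Move 10: W@(2,0) -> caps B=1 W=0
Move 11: B@(1,1) -> caps B=1 W=0
Move 12: W@(1,0) -> caps B=1 W=0

Answer: 1 0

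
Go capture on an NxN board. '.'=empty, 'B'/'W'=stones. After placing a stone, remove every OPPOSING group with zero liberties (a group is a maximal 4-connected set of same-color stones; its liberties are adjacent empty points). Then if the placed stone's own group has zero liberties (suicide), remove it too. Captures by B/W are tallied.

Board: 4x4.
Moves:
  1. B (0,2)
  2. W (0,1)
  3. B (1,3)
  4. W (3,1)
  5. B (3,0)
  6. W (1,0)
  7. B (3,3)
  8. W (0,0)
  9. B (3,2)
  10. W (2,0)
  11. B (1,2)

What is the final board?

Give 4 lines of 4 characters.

Answer: WWB.
W.BB
W...
.WBB

Derivation:
Move 1: B@(0,2) -> caps B=0 W=0
Move 2: W@(0,1) -> caps B=0 W=0
Move 3: B@(1,3) -> caps B=0 W=0
Move 4: W@(3,1) -> caps B=0 W=0
Move 5: B@(3,0) -> caps B=0 W=0
Move 6: W@(1,0) -> caps B=0 W=0
Move 7: B@(3,3) -> caps B=0 W=0
Move 8: W@(0,0) -> caps B=0 W=0
Move 9: B@(3,2) -> caps B=0 W=0
Move 10: W@(2,0) -> caps B=0 W=1
Move 11: B@(1,2) -> caps B=0 W=1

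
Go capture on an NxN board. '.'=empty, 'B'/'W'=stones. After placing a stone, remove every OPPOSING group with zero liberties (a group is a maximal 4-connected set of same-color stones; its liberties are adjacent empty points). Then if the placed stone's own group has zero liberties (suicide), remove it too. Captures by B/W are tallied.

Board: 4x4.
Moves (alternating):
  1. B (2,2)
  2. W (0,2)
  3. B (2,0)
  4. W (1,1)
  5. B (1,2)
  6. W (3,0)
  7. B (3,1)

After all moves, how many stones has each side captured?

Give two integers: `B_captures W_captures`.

Answer: 1 0

Derivation:
Move 1: B@(2,2) -> caps B=0 W=0
Move 2: W@(0,2) -> caps B=0 W=0
Move 3: B@(2,0) -> caps B=0 W=0
Move 4: W@(1,1) -> caps B=0 W=0
Move 5: B@(1,2) -> caps B=0 W=0
Move 6: W@(3,0) -> caps B=0 W=0
Move 7: B@(3,1) -> caps B=1 W=0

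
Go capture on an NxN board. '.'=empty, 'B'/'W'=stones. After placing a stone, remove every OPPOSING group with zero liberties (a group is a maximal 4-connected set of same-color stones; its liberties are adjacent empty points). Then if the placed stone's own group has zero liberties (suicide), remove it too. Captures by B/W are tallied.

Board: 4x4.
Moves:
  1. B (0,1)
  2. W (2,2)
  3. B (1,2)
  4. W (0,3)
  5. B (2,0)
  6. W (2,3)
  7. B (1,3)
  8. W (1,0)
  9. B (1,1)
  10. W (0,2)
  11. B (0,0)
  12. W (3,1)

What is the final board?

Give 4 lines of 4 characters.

Move 1: B@(0,1) -> caps B=0 W=0
Move 2: W@(2,2) -> caps B=0 W=0
Move 3: B@(1,2) -> caps B=0 W=0
Move 4: W@(0,3) -> caps B=0 W=0
Move 5: B@(2,0) -> caps B=0 W=0
Move 6: W@(2,3) -> caps B=0 W=0
Move 7: B@(1,3) -> caps B=0 W=0
Move 8: W@(1,0) -> caps B=0 W=0
Move 9: B@(1,1) -> caps B=0 W=0
Move 10: W@(0,2) -> caps B=0 W=0
Move 11: B@(0,0) -> caps B=1 W=0
Move 12: W@(3,1) -> caps B=1 W=0

Answer: BB..
.BBB
B.WW
.W..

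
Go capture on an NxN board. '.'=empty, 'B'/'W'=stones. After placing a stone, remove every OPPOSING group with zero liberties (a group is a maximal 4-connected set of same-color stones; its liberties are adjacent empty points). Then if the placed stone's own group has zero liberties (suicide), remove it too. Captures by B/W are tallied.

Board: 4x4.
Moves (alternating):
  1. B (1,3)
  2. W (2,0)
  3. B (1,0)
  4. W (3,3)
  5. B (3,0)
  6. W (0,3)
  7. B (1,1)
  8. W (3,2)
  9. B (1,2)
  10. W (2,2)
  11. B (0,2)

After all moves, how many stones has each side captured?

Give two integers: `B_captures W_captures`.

Answer: 1 0

Derivation:
Move 1: B@(1,3) -> caps B=0 W=0
Move 2: W@(2,0) -> caps B=0 W=0
Move 3: B@(1,0) -> caps B=0 W=0
Move 4: W@(3,3) -> caps B=0 W=0
Move 5: B@(3,0) -> caps B=0 W=0
Move 6: W@(0,3) -> caps B=0 W=0
Move 7: B@(1,1) -> caps B=0 W=0
Move 8: W@(3,2) -> caps B=0 W=0
Move 9: B@(1,2) -> caps B=0 W=0
Move 10: W@(2,2) -> caps B=0 W=0
Move 11: B@(0,2) -> caps B=1 W=0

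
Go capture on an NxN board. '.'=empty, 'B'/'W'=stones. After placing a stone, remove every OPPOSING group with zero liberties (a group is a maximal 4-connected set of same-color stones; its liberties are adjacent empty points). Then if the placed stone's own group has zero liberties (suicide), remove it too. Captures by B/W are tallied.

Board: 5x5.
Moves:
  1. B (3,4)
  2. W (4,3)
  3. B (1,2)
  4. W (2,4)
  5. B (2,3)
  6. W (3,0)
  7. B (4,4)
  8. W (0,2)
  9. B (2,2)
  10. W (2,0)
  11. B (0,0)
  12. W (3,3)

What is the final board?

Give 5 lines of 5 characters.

Answer: B.W..
..B..
W.BBW
W..W.
...W.

Derivation:
Move 1: B@(3,4) -> caps B=0 W=0
Move 2: W@(4,3) -> caps B=0 W=0
Move 3: B@(1,2) -> caps B=0 W=0
Move 4: W@(2,4) -> caps B=0 W=0
Move 5: B@(2,3) -> caps B=0 W=0
Move 6: W@(3,0) -> caps B=0 W=0
Move 7: B@(4,4) -> caps B=0 W=0
Move 8: W@(0,2) -> caps B=0 W=0
Move 9: B@(2,2) -> caps B=0 W=0
Move 10: W@(2,0) -> caps B=0 W=0
Move 11: B@(0,0) -> caps B=0 W=0
Move 12: W@(3,3) -> caps B=0 W=2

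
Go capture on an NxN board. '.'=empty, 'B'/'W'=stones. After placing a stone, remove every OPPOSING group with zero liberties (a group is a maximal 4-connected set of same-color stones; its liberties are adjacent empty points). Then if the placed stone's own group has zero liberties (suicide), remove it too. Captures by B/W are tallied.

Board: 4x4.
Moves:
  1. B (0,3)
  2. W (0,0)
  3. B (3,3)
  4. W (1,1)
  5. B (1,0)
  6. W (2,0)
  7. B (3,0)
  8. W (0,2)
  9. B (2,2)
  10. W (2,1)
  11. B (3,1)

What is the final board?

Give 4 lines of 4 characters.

Answer: W.WB
.W..
WWB.
BB.B

Derivation:
Move 1: B@(0,3) -> caps B=0 W=0
Move 2: W@(0,0) -> caps B=0 W=0
Move 3: B@(3,3) -> caps B=0 W=0
Move 4: W@(1,1) -> caps B=0 W=0
Move 5: B@(1,0) -> caps B=0 W=0
Move 6: W@(2,0) -> caps B=0 W=1
Move 7: B@(3,0) -> caps B=0 W=1
Move 8: W@(0,2) -> caps B=0 W=1
Move 9: B@(2,2) -> caps B=0 W=1
Move 10: W@(2,1) -> caps B=0 W=1
Move 11: B@(3,1) -> caps B=0 W=1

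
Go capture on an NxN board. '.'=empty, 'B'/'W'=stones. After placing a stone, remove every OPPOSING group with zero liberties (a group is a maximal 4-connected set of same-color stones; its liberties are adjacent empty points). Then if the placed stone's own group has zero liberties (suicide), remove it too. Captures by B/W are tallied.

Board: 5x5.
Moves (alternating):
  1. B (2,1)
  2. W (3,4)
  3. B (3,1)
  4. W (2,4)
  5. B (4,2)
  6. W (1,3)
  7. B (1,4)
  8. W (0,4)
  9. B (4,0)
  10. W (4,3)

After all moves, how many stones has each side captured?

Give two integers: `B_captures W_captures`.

Move 1: B@(2,1) -> caps B=0 W=0
Move 2: W@(3,4) -> caps B=0 W=0
Move 3: B@(3,1) -> caps B=0 W=0
Move 4: W@(2,4) -> caps B=0 W=0
Move 5: B@(4,2) -> caps B=0 W=0
Move 6: W@(1,3) -> caps B=0 W=0
Move 7: B@(1,4) -> caps B=0 W=0
Move 8: W@(0,4) -> caps B=0 W=1
Move 9: B@(4,0) -> caps B=0 W=1
Move 10: W@(4,3) -> caps B=0 W=1

Answer: 0 1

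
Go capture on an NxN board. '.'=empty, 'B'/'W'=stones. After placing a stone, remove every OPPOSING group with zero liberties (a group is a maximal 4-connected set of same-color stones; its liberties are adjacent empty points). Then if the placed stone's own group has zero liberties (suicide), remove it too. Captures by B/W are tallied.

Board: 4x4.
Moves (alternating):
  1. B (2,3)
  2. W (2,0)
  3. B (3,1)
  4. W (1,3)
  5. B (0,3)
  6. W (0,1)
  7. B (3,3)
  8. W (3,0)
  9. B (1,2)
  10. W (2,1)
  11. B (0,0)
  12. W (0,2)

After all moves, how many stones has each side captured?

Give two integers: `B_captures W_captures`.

Move 1: B@(2,3) -> caps B=0 W=0
Move 2: W@(2,0) -> caps B=0 W=0
Move 3: B@(3,1) -> caps B=0 W=0
Move 4: W@(1,3) -> caps B=0 W=0
Move 5: B@(0,3) -> caps B=0 W=0
Move 6: W@(0,1) -> caps B=0 W=0
Move 7: B@(3,3) -> caps B=0 W=0
Move 8: W@(3,0) -> caps B=0 W=0
Move 9: B@(1,2) -> caps B=1 W=0
Move 10: W@(2,1) -> caps B=1 W=0
Move 11: B@(0,0) -> caps B=1 W=0
Move 12: W@(0,2) -> caps B=1 W=0

Answer: 1 0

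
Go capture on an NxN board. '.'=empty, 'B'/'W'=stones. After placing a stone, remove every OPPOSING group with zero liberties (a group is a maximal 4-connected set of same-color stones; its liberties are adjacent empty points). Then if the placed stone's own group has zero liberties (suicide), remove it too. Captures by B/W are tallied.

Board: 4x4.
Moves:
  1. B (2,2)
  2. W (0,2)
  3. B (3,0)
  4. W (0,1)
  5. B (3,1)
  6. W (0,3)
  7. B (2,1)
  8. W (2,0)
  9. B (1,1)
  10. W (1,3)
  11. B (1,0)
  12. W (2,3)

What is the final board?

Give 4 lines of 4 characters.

Answer: .WWW
BB.W
.BBW
BB..

Derivation:
Move 1: B@(2,2) -> caps B=0 W=0
Move 2: W@(0,2) -> caps B=0 W=0
Move 3: B@(3,0) -> caps B=0 W=0
Move 4: W@(0,1) -> caps B=0 W=0
Move 5: B@(3,1) -> caps B=0 W=0
Move 6: W@(0,3) -> caps B=0 W=0
Move 7: B@(2,1) -> caps B=0 W=0
Move 8: W@(2,0) -> caps B=0 W=0
Move 9: B@(1,1) -> caps B=0 W=0
Move 10: W@(1,3) -> caps B=0 W=0
Move 11: B@(1,0) -> caps B=1 W=0
Move 12: W@(2,3) -> caps B=1 W=0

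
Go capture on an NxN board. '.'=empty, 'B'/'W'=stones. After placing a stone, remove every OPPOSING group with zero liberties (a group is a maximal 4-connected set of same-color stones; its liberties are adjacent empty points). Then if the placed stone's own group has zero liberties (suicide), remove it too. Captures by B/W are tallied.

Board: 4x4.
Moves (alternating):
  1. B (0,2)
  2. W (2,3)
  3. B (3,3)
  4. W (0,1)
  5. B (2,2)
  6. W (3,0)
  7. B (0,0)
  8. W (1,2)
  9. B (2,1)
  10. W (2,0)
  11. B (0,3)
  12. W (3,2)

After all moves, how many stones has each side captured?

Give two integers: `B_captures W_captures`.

Move 1: B@(0,2) -> caps B=0 W=0
Move 2: W@(2,3) -> caps B=0 W=0
Move 3: B@(3,3) -> caps B=0 W=0
Move 4: W@(0,1) -> caps B=0 W=0
Move 5: B@(2,2) -> caps B=0 W=0
Move 6: W@(3,0) -> caps B=0 W=0
Move 7: B@(0,0) -> caps B=0 W=0
Move 8: W@(1,2) -> caps B=0 W=0
Move 9: B@(2,1) -> caps B=0 W=0
Move 10: W@(2,0) -> caps B=0 W=0
Move 11: B@(0,3) -> caps B=0 W=0
Move 12: W@(3,2) -> caps B=0 W=1

Answer: 0 1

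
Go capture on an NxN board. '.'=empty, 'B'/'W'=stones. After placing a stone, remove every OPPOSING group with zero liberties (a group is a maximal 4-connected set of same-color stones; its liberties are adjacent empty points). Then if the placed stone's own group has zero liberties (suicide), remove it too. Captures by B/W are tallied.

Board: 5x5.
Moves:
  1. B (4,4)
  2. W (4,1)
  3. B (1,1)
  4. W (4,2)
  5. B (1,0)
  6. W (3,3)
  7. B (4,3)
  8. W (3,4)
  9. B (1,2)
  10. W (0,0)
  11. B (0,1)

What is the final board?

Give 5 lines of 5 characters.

Move 1: B@(4,4) -> caps B=0 W=0
Move 2: W@(4,1) -> caps B=0 W=0
Move 3: B@(1,1) -> caps B=0 W=0
Move 4: W@(4,2) -> caps B=0 W=0
Move 5: B@(1,0) -> caps B=0 W=0
Move 6: W@(3,3) -> caps B=0 W=0
Move 7: B@(4,3) -> caps B=0 W=0
Move 8: W@(3,4) -> caps B=0 W=2
Move 9: B@(1,2) -> caps B=0 W=2
Move 10: W@(0,0) -> caps B=0 W=2
Move 11: B@(0,1) -> caps B=1 W=2

Answer: .B...
BBB..
.....
...WW
.WW..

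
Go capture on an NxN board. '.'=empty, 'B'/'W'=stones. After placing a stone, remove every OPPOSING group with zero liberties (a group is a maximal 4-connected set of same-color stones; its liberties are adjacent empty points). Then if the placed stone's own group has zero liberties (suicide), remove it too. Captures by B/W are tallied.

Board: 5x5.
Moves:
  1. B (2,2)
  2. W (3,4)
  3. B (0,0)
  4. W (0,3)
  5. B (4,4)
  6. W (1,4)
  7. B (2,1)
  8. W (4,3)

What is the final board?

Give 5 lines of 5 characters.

Move 1: B@(2,2) -> caps B=0 W=0
Move 2: W@(3,4) -> caps B=0 W=0
Move 3: B@(0,0) -> caps B=0 W=0
Move 4: W@(0,3) -> caps B=0 W=0
Move 5: B@(4,4) -> caps B=0 W=0
Move 6: W@(1,4) -> caps B=0 W=0
Move 7: B@(2,1) -> caps B=0 W=0
Move 8: W@(4,3) -> caps B=0 W=1

Answer: B..W.
....W
.BB..
....W
...W.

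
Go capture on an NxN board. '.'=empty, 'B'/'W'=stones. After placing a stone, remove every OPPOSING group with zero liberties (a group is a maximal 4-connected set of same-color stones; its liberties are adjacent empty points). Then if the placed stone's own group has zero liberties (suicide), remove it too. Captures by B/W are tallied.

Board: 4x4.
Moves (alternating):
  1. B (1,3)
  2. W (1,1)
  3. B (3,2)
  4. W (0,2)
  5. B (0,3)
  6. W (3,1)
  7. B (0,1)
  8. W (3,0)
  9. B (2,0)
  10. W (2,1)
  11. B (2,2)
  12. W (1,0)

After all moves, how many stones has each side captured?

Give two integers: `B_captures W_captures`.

Move 1: B@(1,3) -> caps B=0 W=0
Move 2: W@(1,1) -> caps B=0 W=0
Move 3: B@(3,2) -> caps B=0 W=0
Move 4: W@(0,2) -> caps B=0 W=0
Move 5: B@(0,3) -> caps B=0 W=0
Move 6: W@(3,1) -> caps B=0 W=0
Move 7: B@(0,1) -> caps B=0 W=0
Move 8: W@(3,0) -> caps B=0 W=0
Move 9: B@(2,0) -> caps B=0 W=0
Move 10: W@(2,1) -> caps B=0 W=0
Move 11: B@(2,2) -> caps B=0 W=0
Move 12: W@(1,0) -> caps B=0 W=1

Answer: 0 1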